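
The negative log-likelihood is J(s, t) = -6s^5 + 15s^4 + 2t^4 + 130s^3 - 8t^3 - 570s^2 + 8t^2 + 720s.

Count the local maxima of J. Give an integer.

2

J separates as a function of s plus a function of t, so ∇J=0 decouples.
∂J/∂s = -30(s - 3)(s - 2)(s - 1)(s + 4) = 0 at s ∈ {-4, 1, 2, 3}; ∂J/∂t = 8t(t - 2)(t - 1) = 0 at t ∈ {0, 1, 2}.
The Hessian is diagonal: diag(J_ss, J_tt). Second derivatives: J_ss(-4)=6300, J_ss(1)=-300, J_ss(2)=180, J_ss(3)=-420; J_tt(0)=16, J_tt(1)=-8, J_tt(2)=16.
Local maxima occur where both diagonal entries negative: (1, 1), (3, 1). Count: 2.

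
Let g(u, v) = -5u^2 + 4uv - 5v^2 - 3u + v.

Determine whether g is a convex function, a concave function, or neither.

concave

g is quadratic, so its Hessian is the constant matrix H = [[-10, 4], [4, -10]].
det(H) = 84, tr(H) = -20.
det(H) > 0 and tr(H) < 0, so H is negative definite everywhere: concave.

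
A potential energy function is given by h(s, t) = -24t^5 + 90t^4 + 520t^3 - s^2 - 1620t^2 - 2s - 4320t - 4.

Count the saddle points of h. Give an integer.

h separates as a function of s plus a function of t, so ∇h=0 decouples.
∂h/∂s = -2(s + 1) = 0 at s ∈ {-1}; ∂h/∂t = -120(t - 4)(t - 3)(t + 1)(t + 3) = 0 at t ∈ {-3, -1, 3, 4}.
The Hessian is diagonal: diag(h_ss, h_tt). Second derivatives: h_ss(-1)=-2; h_tt(-3)=10080, h_tt(-1)=-4800, h_tt(3)=2880, h_tt(4)=-4200.
Saddle points occur where the two diagonal entries have opposite signs: (-1, -3), (-1, 3). Count: 2.

2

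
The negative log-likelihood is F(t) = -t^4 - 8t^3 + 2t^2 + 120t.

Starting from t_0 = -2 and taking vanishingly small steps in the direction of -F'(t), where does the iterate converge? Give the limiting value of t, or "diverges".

-3

F'(t) = -4(t - 2)(t + 3)(t + 5), so F'(-2) = 48.
Gradient descent moves in the -F' direction, i.e. t is decreasing.
The nearest critical point in that direction is t = -3, where F'' = 40 > 0 (a local minimum). The iterate converges there.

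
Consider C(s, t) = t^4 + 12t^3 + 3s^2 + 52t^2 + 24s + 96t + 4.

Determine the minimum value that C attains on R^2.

C(s,t) separates as P(s) + Q(t) + 4, so its minimum is min P + min Q + 4.
P'(s) = 6s + 24 vanishes at s ∈ {-4}; Q'(t) = 4(t + 2)(t + 3)(t + 4) vanishes at t ∈ {-4, -3, -2}.
Local minima of P (where P''>0): P(-4)=-48. Local minima of Q: Q(-4)=-64, Q(-2)=-64.
So the global minimum of C is P(-4) + Q(-4) + 4 = -48 − 64 + 4 = -108, attained at (-4, -4).

-108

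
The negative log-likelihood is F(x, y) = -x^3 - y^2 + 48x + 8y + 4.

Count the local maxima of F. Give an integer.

F separates as a function of x plus a function of y, so ∇F=0 decouples.
∂F/∂x = -3(x - 4)(x + 4) = 0 at x ∈ {-4, 4}; ∂F/∂y = -2(y - 4) = 0 at y ∈ {4}.
The Hessian is diagonal: diag(F_xx, F_yy). Second derivatives: F_xx(-4)=24, F_xx(4)=-24; F_yy(4)=-2.
Local maxima occur where both diagonal entries negative: (4, 4). Count: 1.

1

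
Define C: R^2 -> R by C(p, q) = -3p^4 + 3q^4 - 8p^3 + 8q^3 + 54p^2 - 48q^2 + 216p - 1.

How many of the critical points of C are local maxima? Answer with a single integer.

2

C separates as a function of p plus a function of q, so ∇C=0 decouples.
∂C/∂p = -12(p - 3)(p + 2)(p + 3) = 0 at p ∈ {-3, -2, 3}; ∂C/∂q = 12q(q - 2)(q + 4) = 0 at q ∈ {-4, 0, 2}.
The Hessian is diagonal: diag(C_pp, C_qq). Second derivatives: C_pp(-3)=-72, C_pp(-2)=60, C_pp(3)=-360; C_qq(-4)=288, C_qq(0)=-96, C_qq(2)=144.
Local maxima occur where both diagonal entries negative: (-3, 0), (3, 0). Count: 2.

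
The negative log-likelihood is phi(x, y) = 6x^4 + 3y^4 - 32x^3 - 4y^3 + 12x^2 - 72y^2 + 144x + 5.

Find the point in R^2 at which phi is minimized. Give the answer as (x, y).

(-1, 4)

phi(x,y) separates as P(x) + Q(y) + 5, so its minimum is min P + min Q + 5.
P'(x) = 24(x - 3)(x - 2)(x + 1) vanishes at x ∈ {-1, 2, 3}; Q'(y) = 12y(y - 4)(y + 3) vanishes at y ∈ {-3, 0, 4}.
Local minima of P (where P''>0): P(-1)=-94, P(3)=162. Local minima of Q: Q(-3)=-297, Q(4)=-640.
So the global minimum of phi is P(-1) + Q(4) + 5 = -94 − 640 + 5 = -729, attained at (-1, 4).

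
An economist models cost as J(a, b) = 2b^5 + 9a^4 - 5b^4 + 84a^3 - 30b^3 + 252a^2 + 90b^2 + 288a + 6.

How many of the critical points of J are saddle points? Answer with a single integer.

6

J separates as a function of a plus a function of b, so ∇J=0 decouples.
∂J/∂a = 36(a + 1)(a + 2)(a + 4) = 0 at a ∈ {-4, -2, -1}; ∂J/∂b = 10b(b - 3)(b - 2)(b + 3) = 0 at b ∈ {-3, 0, 2, 3}.
The Hessian is diagonal: diag(J_aa, J_bb). Second derivatives: J_aa(-4)=216, J_aa(-2)=-72, J_aa(-1)=108; J_bb(-3)=-900, J_bb(0)=180, J_bb(2)=-100, J_bb(3)=180.
Saddle points occur where the two diagonal entries have opposite signs: (-4, -3), (-4, 2), (-2, 0), (-2, 3), (-1, -3), (-1, 2). Count: 6.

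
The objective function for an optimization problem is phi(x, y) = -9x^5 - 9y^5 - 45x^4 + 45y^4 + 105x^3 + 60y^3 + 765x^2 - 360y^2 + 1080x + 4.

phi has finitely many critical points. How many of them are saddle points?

phi separates as a function of x plus a function of y, so ∇phi=0 decouples.
∂phi/∂x = -45(x - 3)(x + 1)(x + 2)(x + 4) = 0 at x ∈ {-4, -2, -1, 3}; ∂phi/∂y = -45y(y - 4)(y - 2)(y + 2) = 0 at y ∈ {-2, 0, 2, 4}.
The Hessian is diagonal: diag(phi_xx, phi_yy). Second derivatives: phi_xx(-4)=1890, phi_xx(-2)=-450, phi_xx(-1)=540, phi_xx(3)=-6300; phi_yy(-2)=2160, phi_yy(0)=-720, phi_yy(2)=720, phi_yy(4)=-2160.
Saddle points occur where the two diagonal entries have opposite signs: (-4, 0), (-4, 4), (-2, -2), (-2, 2), (-1, 0), (-1, 4), (3, -2), (3, 2). Count: 8.

8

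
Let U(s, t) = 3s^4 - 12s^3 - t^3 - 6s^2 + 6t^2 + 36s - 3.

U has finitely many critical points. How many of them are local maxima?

1

U separates as a function of s plus a function of t, so ∇U=0 decouples.
∂U/∂s = 12(s - 3)(s - 1)(s + 1) = 0 at s ∈ {-1, 1, 3}; ∂U/∂t = -3t(t - 4) = 0 at t ∈ {0, 4}.
The Hessian is diagonal: diag(U_ss, U_tt). Second derivatives: U_ss(-1)=96, U_ss(1)=-48, U_ss(3)=96; U_tt(0)=12, U_tt(4)=-12.
Local maxima occur where both diagonal entries negative: (1, 4). Count: 1.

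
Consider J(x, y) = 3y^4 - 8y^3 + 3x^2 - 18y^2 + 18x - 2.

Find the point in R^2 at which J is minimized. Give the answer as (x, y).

J(x,y) separates as P(x) + Q(y) − 2, so its minimum is min P + min Q − 2.
P'(x) = 6x + 18 vanishes at x ∈ {-3}; Q'(y) = 12y(y - 3)(y + 1) vanishes at y ∈ {-1, 0, 3}.
Local minima of P (where P''>0): P(-3)=-27. Local minima of Q: Q(-1)=-7, Q(3)=-135.
So the global minimum of J is P(-3) + Q(3) − 2 = -27 − 135 − 2 = -164, attained at (-3, 3).

(-3, 3)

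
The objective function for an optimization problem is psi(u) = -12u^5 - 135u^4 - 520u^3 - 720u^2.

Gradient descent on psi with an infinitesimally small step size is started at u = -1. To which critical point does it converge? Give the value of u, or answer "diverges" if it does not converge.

psi'(u) = -60u(u + 2)(u + 3)(u + 4), so psi'(-1) = 360.
Gradient descent moves in the -psi' direction, i.e. u is decreasing.
The nearest critical point in that direction is u = -2, where psi'' = 240 > 0 (a local minimum). The iterate converges there.

-2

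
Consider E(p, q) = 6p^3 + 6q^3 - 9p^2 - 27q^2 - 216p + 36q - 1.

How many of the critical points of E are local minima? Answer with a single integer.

1

E separates as a function of p plus a function of q, so ∇E=0 decouples.
∂E/∂p = 18(p - 4)(p + 3) = 0 at p ∈ {-3, 4}; ∂E/∂q = 18(q - 2)(q - 1) = 0 at q ∈ {1, 2}.
The Hessian is diagonal: diag(E_pp, E_qq). Second derivatives: E_pp(-3)=-126, E_pp(4)=126; E_qq(1)=-18, E_qq(2)=18.
Local minima occur where both diagonal entries positive: (4, 2). Count: 1.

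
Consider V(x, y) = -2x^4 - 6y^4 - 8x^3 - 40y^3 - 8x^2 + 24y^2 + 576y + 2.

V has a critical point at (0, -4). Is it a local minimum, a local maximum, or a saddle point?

The mixed partial ∂²V/∂x∂y is 0, so the Hessian at any point is diag(V_xx, V_yy) = diag(-8(3x^2 + 6x + 2), 24(-3y^2 - 10y + 2)).
At (0, -4): H = diag(-16, -144).
Both eigenvalues are negative, so H is negative definite: a local maximum.

local maximum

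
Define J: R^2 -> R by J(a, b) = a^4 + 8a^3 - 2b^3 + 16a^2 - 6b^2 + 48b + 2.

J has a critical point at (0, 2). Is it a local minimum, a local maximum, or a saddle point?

The mixed partial ∂²J/∂a∂b is 0, so the Hessian at any point is diag(J_aa, J_bb) = diag(4(3a^2 + 12a + 8), -12(b + 1)).
At (0, 2): H = diag(32, -36).
The eigenvalues have opposite signs, so H is indefinite: a saddle point.

saddle point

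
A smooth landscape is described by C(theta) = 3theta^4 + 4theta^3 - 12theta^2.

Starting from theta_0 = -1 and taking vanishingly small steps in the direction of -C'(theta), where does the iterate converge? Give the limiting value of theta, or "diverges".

C'(theta) = 12theta(theta - 1)(theta + 2), so C'(-1) = 24.
Gradient descent moves in the -C' direction, i.e. theta is decreasing.
The nearest critical point in that direction is theta = -2, where C'' = 72 > 0 (a local minimum). The iterate converges there.

-2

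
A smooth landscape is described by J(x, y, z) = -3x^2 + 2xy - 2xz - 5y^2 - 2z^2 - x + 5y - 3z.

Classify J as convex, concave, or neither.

concave

J is quadratic, so its Hessian is the constant matrix H = [[-6, 2, -2], [2, -10, 0], [-2, 0, -4]].
Leading principal minors: -6, 56, -184.
Signs alternate −, +, − ⇒ H ≺ 0 ⇒ concave.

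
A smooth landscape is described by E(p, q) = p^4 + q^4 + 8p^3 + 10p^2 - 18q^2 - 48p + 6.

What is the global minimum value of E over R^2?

-104

E(p,q) separates as A(p) + B(q) + 6, so its minimum is min A + min B + 6.
A'(p) = 4(p - 1)(p + 3)(p + 4) vanishes at p ∈ {-4, -3, 1}; B'(q) = 4q(q - 3)(q + 3) vanishes at q ∈ {-3, 0, 3}.
Local minima of A (where A''>0): A(-4)=96, A(1)=-29. Local minima of B: B(-3)=-81, B(3)=-81.
So the global minimum of E is A(1) + B(-3) + 6 = -29 − 81 + 6 = -104, attained at (1, -3).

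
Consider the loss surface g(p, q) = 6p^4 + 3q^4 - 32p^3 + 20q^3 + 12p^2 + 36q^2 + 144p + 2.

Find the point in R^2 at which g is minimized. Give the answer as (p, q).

(-1, 0)

g(p,q) separates as A(p) + B(q) + 2, so its minimum is min A + min B + 2.
A'(p) = 24(p - 3)(p - 2)(p + 1) vanishes at p ∈ {-1, 2, 3}; B'(q) = 12q(q + 2)(q + 3) vanishes at q ∈ {-3, -2, 0}.
Local minima of A (where A''>0): A(-1)=-94, A(3)=162. Local minima of B: B(-3)=27, B(0)=0.
So the global minimum of g is A(-1) + B(0) + 2 = -94 + 0 + 2 = -92, attained at (-1, 0).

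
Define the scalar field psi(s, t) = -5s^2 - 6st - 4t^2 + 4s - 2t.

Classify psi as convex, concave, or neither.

psi is quadratic, so its Hessian is the constant matrix H = [[-10, -6], [-6, -8]].
det(H) = 44, tr(H) = -18.
det(H) > 0 and tr(H) < 0, so H is negative definite everywhere: concave.

concave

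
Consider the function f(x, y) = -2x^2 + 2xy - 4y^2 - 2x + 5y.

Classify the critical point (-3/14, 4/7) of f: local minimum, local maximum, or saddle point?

The Hessian of f is constant: H = [[-4, 2], [2, -8]].
det(H) = (-4)·(-8) − 2² = 28.
det(H) > 0 and tr(H) = -12 < 0, so H is negative definite and the point is a local maximum.

local maximum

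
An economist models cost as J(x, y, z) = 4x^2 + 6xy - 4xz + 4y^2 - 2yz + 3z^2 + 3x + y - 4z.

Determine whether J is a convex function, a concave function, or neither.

convex

J is quadratic, so its Hessian is the constant matrix H = [[8, 6, -4], [6, 8, -2], [-4, -2, 6]].
Leading principal minors: 8, 28, 104.
All positive ⇒ H ≻ 0 ⇒ convex.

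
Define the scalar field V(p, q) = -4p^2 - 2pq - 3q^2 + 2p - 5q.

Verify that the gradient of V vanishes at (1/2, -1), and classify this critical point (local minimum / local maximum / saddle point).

∇V = (-8p - 2q + 2, -2p - 6q - 5); substituting (1/2, -1) gives ∇V = (0, 0), so (1/2, -1) is indeed a critical point.
The Hessian of V is constant: H = [[-8, -2], [-2, -6]].
det(H) = (-8)·(-6) − (-2)² = 44.
det(H) > 0 and tr(H) = -14 < 0, so H is negative definite and the point is a local maximum.

local maximum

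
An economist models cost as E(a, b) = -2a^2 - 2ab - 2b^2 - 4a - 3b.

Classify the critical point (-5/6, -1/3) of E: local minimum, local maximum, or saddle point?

local maximum

The Hessian of E is constant: H = [[-4, -2], [-2, -4]].
det(H) = (-4)·(-4) − (-2)² = 12.
det(H) > 0 and tr(H) = -8 < 0, so H is negative definite and the point is a local maximum.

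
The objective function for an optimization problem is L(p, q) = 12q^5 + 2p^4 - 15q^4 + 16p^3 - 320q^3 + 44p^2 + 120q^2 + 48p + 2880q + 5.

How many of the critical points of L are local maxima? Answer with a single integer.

2

L separates as a function of p plus a function of q, so ∇L=0 decouples.
∂L/∂p = 8(p + 1)(p + 2)(p + 3) = 0 at p ∈ {-3, -2, -1}; ∂L/∂q = 60(q - 4)(q - 2)(q + 2)(q + 3) = 0 at q ∈ {-3, -2, 2, 4}.
The Hessian is diagonal: diag(L_pp, L_qq). Second derivatives: L_pp(-3)=16, L_pp(-2)=-8, L_pp(-1)=16; L_qq(-3)=-2100, L_qq(-2)=1440, L_qq(2)=-2400, L_qq(4)=5040.
Local maxima occur where both diagonal entries negative: (-2, -3), (-2, 2). Count: 2.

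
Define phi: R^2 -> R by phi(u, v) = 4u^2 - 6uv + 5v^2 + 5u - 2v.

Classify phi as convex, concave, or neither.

phi is quadratic, so its Hessian is the constant matrix H = [[8, -6], [-6, 10]].
det(H) = 44, tr(H) = 18.
det(H) > 0 and tr(H) > 0, so H is positive definite everywhere: convex.

convex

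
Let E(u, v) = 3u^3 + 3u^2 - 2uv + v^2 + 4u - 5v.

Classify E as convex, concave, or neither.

neither

The term 3u^3 is cubic, so the Hessian is not constant.
∂²E/∂u² = 18u + 6, which takes both signs as u varies (negative for sufficiently negative u). A diagonal entry of the Hessian changing sign means the Hessian is neither positive- nor negative-semidefinite on all of R^2.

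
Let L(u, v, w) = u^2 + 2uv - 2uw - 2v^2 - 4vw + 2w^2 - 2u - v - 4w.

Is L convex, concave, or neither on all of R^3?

neither

L is quadratic, so its Hessian is the constant matrix H = [[2, 2, -2], [2, -4, -4], [-2, -4, 4]].
Leading principal minors: 2, -12, -32.
Neither pattern holds ⇒ H is indefinite ⇒ neither convex nor concave.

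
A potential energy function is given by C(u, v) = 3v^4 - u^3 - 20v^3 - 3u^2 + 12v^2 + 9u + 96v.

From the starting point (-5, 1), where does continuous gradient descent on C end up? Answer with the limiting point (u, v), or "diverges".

C is separable, so gradient descent decouples: u follows -∂C/∂u, v follows -∂C/∂v.
∂C/∂u = -3(u - 1)(u + 3); at u=-5 this is -36, so u increases.
∂C/∂v = 12(v - 4)(v - 2)(v + 1); at v=1 this is 72, so v decreases.
u converges to its nearest critical value -3 (a local min of the u-part); v converges to -1. The iterate converges to (-3, -1).

(-3, -1)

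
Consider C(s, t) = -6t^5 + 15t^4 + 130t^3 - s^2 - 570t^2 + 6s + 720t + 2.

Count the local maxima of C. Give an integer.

C separates as a function of s plus a function of t, so ∇C=0 decouples.
∂C/∂s = -2(s - 3) = 0 at s ∈ {3}; ∂C/∂t = -30(t - 3)(t - 2)(t - 1)(t + 4) = 0 at t ∈ {-4, 1, 2, 3}.
The Hessian is diagonal: diag(C_ss, C_tt). Second derivatives: C_ss(3)=-2; C_tt(-4)=6300, C_tt(1)=-300, C_tt(2)=180, C_tt(3)=-420.
Local maxima occur where both diagonal entries negative: (3, 1), (3, 3). Count: 2.

2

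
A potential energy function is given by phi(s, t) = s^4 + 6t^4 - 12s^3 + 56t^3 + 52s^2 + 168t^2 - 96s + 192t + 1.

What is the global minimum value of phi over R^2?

phi(s,t) separates as P(s) + Q(t) + 1, so its minimum is min P + min Q + 1.
P'(s) = 4(s - 4)(s - 3)(s - 2) vanishes at s ∈ {2, 3, 4}; Q'(t) = 24(t + 1)(t + 2)(t + 4) vanishes at t ∈ {-4, -2, -1}.
Local minima of P (where P''>0): P(2)=-64, P(4)=-64. Local minima of Q: Q(-4)=-128, Q(-1)=-74.
So the global minimum of phi is P(2) + Q(-4) + 1 = -64 − 128 + 1 = -191, attained at (2, -4).

-191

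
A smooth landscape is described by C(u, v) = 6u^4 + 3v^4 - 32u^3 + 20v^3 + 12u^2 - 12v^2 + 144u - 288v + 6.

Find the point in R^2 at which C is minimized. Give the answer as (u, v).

C(u,v) separates as P(u) + Q(v) + 6, so its minimum is min P + min Q + 6.
P'(u) = 24(u - 3)(u - 2)(u + 1) vanishes at u ∈ {-1, 2, 3}; Q'(v) = 12(v - 2)(v + 3)(v + 4) vanishes at v ∈ {-4, -3, 2}.
Local minima of P (where P''>0): P(-1)=-94, P(3)=162. Local minima of Q: Q(-4)=448, Q(2)=-416.
So the global minimum of C is P(-1) + Q(2) + 6 = -94 − 416 + 6 = -504, attained at (-1, 2).

(-1, 2)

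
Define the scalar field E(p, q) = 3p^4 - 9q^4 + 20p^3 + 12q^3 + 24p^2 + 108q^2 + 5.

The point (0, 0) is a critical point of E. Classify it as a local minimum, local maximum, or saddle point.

local minimum

The mixed partial ∂²E/∂p∂q is 0, so the Hessian at any point is diag(E_pp, E_qq) = diag(12(3p^2 + 10p + 4), 36(-3q^2 + 2q + 6)).
At (0, 0): H = diag(48, 216).
Both eigenvalues are positive, so H is positive definite: a local minimum.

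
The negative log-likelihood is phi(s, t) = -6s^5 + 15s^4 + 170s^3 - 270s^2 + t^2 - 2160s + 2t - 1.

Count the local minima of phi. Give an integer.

phi separates as a function of s plus a function of t, so ∇phi=0 decouples.
∂phi/∂s = -30(s - 4)(s - 3)(s + 2)(s + 3) = 0 at s ∈ {-3, -2, 3, 4}; ∂phi/∂t = 2(t + 1) = 0 at t ∈ {-1}.
The Hessian is diagonal: diag(phi_ss, phi_tt). Second derivatives: phi_ss(-3)=1260, phi_ss(-2)=-900, phi_ss(3)=900, phi_ss(4)=-1260; phi_tt(-1)=2.
Local minima occur where both diagonal entries positive: (-3, -1), (3, -1). Count: 2.

2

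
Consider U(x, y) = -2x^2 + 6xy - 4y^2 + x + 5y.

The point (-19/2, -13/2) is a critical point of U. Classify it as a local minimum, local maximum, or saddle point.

saddle point

The Hessian of U is constant: H = [[-4, 6], [6, -8]].
det(H) = (-4)·(-8) − 6² = -4.
Since det(H) < 0, H is indefinite and the critical point is a saddle point.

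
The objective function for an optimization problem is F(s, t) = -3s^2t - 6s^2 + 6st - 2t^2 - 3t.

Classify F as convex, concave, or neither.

The term -3s^2t is cubic, so the Hessian is not constant.
∂²F/∂s² = -6t - 12, which takes both signs as t varies (negative for sufficiently large t). A diagonal entry of the Hessian changing sign means the Hessian is neither positive- nor negative-semidefinite on all of R^2.

neither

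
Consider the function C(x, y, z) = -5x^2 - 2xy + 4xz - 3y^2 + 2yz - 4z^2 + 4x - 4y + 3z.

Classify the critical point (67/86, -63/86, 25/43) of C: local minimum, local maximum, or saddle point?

The Hessian is constant: H = [[-10, -2, 4], [-2, -6, 2], [4, 2, -8]].
Leading principal minors: Δ₁ = -10, Δ₂ = 56, Δ₃ = -344.
The minors alternate sign starting negative (−, +, −), so H is negative definite: a local maximum.

local maximum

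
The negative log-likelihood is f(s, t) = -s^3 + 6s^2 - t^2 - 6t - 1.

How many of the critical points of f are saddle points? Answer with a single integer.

1

f separates as a function of s plus a function of t, so ∇f=0 decouples.
∂f/∂s = -3s(s - 4) = 0 at s ∈ {0, 4}; ∂f/∂t = -2(t + 3) = 0 at t ∈ {-3}.
The Hessian is diagonal: diag(f_ss, f_tt). Second derivatives: f_ss(0)=12, f_ss(4)=-12; f_tt(-3)=-2.
Saddle points occur where the two diagonal entries have opposite signs: (0, -3). Count: 1.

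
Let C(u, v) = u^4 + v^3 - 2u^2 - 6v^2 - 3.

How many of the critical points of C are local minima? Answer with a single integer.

C separates as a function of u plus a function of v, so ∇C=0 decouples.
∂C/∂u = 4u(u - 1)(u + 1) = 0 at u ∈ {-1, 0, 1}; ∂C/∂v = 3v(v - 4) = 0 at v ∈ {0, 4}.
The Hessian is diagonal: diag(C_uu, C_vv). Second derivatives: C_uu(-1)=8, C_uu(0)=-4, C_uu(1)=8; C_vv(0)=-12, C_vv(4)=12.
Local minima occur where both diagonal entries positive: (-1, 4), (1, 4). Count: 2.

2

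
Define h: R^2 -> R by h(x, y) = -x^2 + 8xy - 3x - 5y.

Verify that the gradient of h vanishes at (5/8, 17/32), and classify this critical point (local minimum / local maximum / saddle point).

saddle point

∇h = (-2x + 8y - 3, 8x - 5); substituting (5/8, 17/32) gives ∇h = (0, 0), so (5/8, 17/32) is indeed a critical point.
The Hessian of h is constant: H = [[-2, 8], [8, 0]].
det(H) = (-2)·0 − 8² = -64.
Since det(H) < 0, H is indefinite and the critical point is a saddle point.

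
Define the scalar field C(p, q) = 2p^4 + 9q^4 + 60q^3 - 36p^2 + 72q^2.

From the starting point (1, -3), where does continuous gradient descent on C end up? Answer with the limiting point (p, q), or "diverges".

C is separable, so gradient descent decouples: p follows -∂C/∂p, q follows -∂C/∂q.
∂C/∂p = 8p(p - 3)(p + 3); at p=1 this is -64, so p increases.
∂C/∂q = 36q(q + 1)(q + 4); at q=-3 this is 216, so q decreases.
p converges to its nearest critical value 3 (a local min of the p-part); q converges to -4. The iterate converges to (3, -4).

(3, -4)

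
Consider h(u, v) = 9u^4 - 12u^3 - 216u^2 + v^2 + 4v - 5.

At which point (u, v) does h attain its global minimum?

(4, -2)

h(u,v) separates as P(u) + Q(v) − 5, so its minimum is min P + min Q − 5.
P'(u) = 36u(u - 4)(u + 3) vanishes at u ∈ {-3, 0, 4}; Q'(v) = 2v + 4 vanishes at v ∈ {-2}.
Local minima of P (where P''>0): P(-3)=-891, P(4)=-1920. Local minima of Q: Q(-2)=-4.
So the global minimum of h is P(4) + Q(-2) − 5 = -1920 − 4 − 5 = -1929, attained at (4, -2).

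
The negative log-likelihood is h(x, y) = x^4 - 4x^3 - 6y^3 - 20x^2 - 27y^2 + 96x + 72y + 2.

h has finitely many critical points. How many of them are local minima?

h separates as a function of x plus a function of y, so ∇h=0 decouples.
∂h/∂x = 4(x - 4)(x - 2)(x + 3) = 0 at x ∈ {-3, 2, 4}; ∂h/∂y = -18(y - 1)(y + 4) = 0 at y ∈ {-4, 1}.
The Hessian is diagonal: diag(h_xx, h_yy). Second derivatives: h_xx(-3)=140, h_xx(2)=-40, h_xx(4)=56; h_yy(-4)=90, h_yy(1)=-90.
Local minima occur where both diagonal entries positive: (-3, -4), (4, -4). Count: 2.

2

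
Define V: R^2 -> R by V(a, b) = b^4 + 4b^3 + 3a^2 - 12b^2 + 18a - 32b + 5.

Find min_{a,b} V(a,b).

-86

V(a,b) separates as P(a) + Q(b) + 5, so its minimum is min P + min Q + 5.
P'(a) = 6a + 18 vanishes at a ∈ {-3}; Q'(b) = 4(b - 2)(b + 1)(b + 4) vanishes at b ∈ {-4, -1, 2}.
Local minima of P (where P''>0): P(-3)=-27. Local minima of Q: Q(-4)=-64, Q(2)=-64.
So the global minimum of V is P(-3) + Q(-4) + 5 = -27 − 64 + 5 = -86, attained at (-3, -4).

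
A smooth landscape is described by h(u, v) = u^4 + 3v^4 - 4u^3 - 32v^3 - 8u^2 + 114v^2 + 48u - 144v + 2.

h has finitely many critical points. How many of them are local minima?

4

h separates as a function of u plus a function of v, so ∇h=0 decouples.
∂h/∂u = 4(u - 3)(u - 2)(u + 2) = 0 at u ∈ {-2, 2, 3}; ∂h/∂v = 12(v - 4)(v - 3)(v - 1) = 0 at v ∈ {1, 3, 4}.
The Hessian is diagonal: diag(h_uu, h_vv). Second derivatives: h_uu(-2)=80, h_uu(2)=-16, h_uu(3)=20; h_vv(1)=72, h_vv(3)=-24, h_vv(4)=36.
Local minima occur where both diagonal entries positive: (-2, 1), (-2, 4), (3, 1), (3, 4). Count: 4.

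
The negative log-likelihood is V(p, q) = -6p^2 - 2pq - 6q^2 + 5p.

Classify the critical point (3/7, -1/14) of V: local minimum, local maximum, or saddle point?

local maximum

The Hessian of V is constant: H = [[-12, -2], [-2, -12]].
det(H) = (-12)·(-12) − (-2)² = 140.
det(H) > 0 and tr(H) = -24 < 0, so H is negative definite and the point is a local maximum.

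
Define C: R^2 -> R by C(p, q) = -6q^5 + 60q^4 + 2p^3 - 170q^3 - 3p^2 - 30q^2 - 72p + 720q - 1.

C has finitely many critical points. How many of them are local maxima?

2

C separates as a function of p plus a function of q, so ∇C=0 decouples.
∂C/∂p = 6(p - 4)(p + 3) = 0 at p ∈ {-3, 4}; ∂C/∂q = -30(q - 4)(q - 3)(q - 2)(q + 1) = 0 at q ∈ {-1, 2, 3, 4}.
The Hessian is diagonal: diag(C_pp, C_qq). Second derivatives: C_pp(-3)=-42, C_pp(4)=42; C_qq(-1)=1800, C_qq(2)=-180, C_qq(3)=120, C_qq(4)=-300.
Local maxima occur where both diagonal entries negative: (-3, 2), (-3, 4). Count: 2.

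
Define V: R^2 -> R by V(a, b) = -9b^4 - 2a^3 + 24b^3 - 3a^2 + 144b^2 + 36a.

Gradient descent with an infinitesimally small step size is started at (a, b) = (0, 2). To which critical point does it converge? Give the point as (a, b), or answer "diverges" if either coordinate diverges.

V is separable, so gradient descent decouples: a follows -∂V/∂a, b follows -∂V/∂b.
∂V/∂a = -6(a - 2)(a + 3); at a=0 this is 36, so a decreases.
∂V/∂b = -36b(b - 4)(b + 2); at b=2 this is 576, so b decreases.
a converges to its nearest critical value -3 (a local min of the a-part); b converges to 0. The iterate converges to (-3, 0).

(-3, 0)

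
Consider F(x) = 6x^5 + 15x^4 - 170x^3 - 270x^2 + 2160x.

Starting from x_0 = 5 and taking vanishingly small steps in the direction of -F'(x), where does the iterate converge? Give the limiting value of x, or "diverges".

F'(x) = 30(x - 3)(x - 2)(x + 3)(x + 4), so F'(5) = 12960.
Gradient descent moves in the -F' direction, i.e. x is decreasing.
The nearest critical point in that direction is x = 3, where F'' = 1260 > 0 (a local minimum). The iterate converges there.

3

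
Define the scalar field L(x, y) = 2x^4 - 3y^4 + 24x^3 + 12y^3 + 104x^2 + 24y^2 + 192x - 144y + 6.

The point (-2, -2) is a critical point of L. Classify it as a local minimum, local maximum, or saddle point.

saddle point

The mixed partial ∂²L/∂x∂y is 0, so the Hessian at any point is diag(L_xx, L_yy) = diag(8(3x^2 + 18x + 26), 12(-3y^2 + 6y + 4)).
At (-2, -2): H = diag(16, -240).
The eigenvalues have opposite signs, so H is indefinite: a saddle point.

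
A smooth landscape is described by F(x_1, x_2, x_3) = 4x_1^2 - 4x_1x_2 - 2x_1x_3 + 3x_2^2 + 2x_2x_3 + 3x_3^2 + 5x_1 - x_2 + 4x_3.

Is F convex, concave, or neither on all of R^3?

F is quadratic, so its Hessian is the constant matrix H = [[8, -4, -2], [-4, 6, 2], [-2, 2, 6]].
Leading principal minors: 8, 32, 168.
All positive ⇒ H ≻ 0 ⇒ convex.

convex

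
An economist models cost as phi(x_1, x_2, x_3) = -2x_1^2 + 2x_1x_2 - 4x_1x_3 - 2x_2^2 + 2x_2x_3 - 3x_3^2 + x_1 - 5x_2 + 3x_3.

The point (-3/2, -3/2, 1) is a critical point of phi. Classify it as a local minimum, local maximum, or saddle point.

The Hessian is constant: H = [[-4, 2, -4], [2, -4, 2], [-4, 2, -6]].
Leading principal minors: Δ₁ = -4, Δ₂ = 12, Δ₃ = -24.
The minors alternate sign starting negative (−, +, −), so H is negative definite: a local maximum.

local maximum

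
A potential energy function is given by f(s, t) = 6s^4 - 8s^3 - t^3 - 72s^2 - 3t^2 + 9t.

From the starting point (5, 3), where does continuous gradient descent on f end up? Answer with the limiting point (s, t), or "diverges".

f is separable, so gradient descent decouples: s follows -∂f/∂s, t follows -∂f/∂t.
∂f/∂s = 24s(s - 3)(s + 2); at s=5 this is 1680, so s decreases.
∂f/∂t = -3(t - 1)(t + 3); at t=3 this is -36, so t increases.
The t-coordinate has no critical point in that direction and runs off to infinity.

diverges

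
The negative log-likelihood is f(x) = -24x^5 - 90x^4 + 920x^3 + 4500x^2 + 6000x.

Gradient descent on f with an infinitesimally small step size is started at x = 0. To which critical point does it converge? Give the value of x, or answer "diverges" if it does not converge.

-1

f'(x) = -120(x - 5)(x + 1)(x + 2)(x + 5), so f'(0) = 6000.
Gradient descent moves in the -f' direction, i.e. x is decreasing.
The nearest critical point in that direction is x = -1, where f'' = 2880 > 0 (a local minimum). The iterate converges there.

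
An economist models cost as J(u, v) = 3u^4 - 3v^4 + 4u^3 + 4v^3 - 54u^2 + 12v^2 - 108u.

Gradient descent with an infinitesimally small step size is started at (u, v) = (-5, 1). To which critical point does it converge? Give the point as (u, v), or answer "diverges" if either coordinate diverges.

J is separable, so gradient descent decouples: u follows -∂J/∂u, v follows -∂J/∂v.
∂J/∂u = 12(u - 3)(u + 1)(u + 3); at u=-5 this is -768, so u increases.
∂J/∂v = -12v(v - 2)(v + 1); at v=1 this is 24, so v decreases.
u converges to its nearest critical value -3 (a local min of the u-part); v converges to 0. The iterate converges to (-3, 0).

(-3, 0)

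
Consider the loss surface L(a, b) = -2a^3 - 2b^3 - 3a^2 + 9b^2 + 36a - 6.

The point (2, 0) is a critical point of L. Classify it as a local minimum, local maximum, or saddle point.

The mixed partial ∂²L/∂a∂b is 0, so the Hessian at any point is diag(L_aa, L_bb) = diag(-6(2a + 1), 6(-2b + 3)).
At (2, 0): H = diag(-30, 18).
The eigenvalues have opposite signs, so H is indefinite: a saddle point.

saddle point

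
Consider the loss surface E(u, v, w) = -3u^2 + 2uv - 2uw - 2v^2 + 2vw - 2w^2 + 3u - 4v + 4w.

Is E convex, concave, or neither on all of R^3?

concave

E is quadratic, so its Hessian is the constant matrix H = [[-6, 2, -2], [2, -4, 2], [-2, 2, -4]].
Leading principal minors: -6, 20, -56.
Signs alternate −, +, − ⇒ H ≺ 0 ⇒ concave.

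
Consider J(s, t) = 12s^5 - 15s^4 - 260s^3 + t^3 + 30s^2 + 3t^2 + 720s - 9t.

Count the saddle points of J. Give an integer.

J separates as a function of s plus a function of t, so ∇J=0 decouples.
∂J/∂s = 60(s - 4)(s - 1)(s + 1)(s + 3) = 0 at s ∈ {-3, -1, 1, 4}; ∂J/∂t = 3(t - 1)(t + 3) = 0 at t ∈ {-3, 1}.
The Hessian is diagonal: diag(J_ss, J_tt). Second derivatives: J_ss(-3)=-3360, J_ss(-1)=1200, J_ss(1)=-1440, J_ss(4)=6300; J_tt(-3)=-12, J_tt(1)=12.
Saddle points occur where the two diagonal entries have opposite signs: (-3, 1), (-1, -3), (1, 1), (4, -3). Count: 4.

4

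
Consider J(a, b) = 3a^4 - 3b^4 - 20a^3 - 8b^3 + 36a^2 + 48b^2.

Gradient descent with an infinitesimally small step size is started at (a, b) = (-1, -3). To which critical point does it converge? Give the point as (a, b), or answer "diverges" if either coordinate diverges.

J is separable, so gradient descent decouples: a follows -∂J/∂a, b follows -∂J/∂b.
∂J/∂a = 12a(a - 3)(a - 2); at a=-1 this is -144, so a increases.
∂J/∂b = -12b(b - 2)(b + 4); at b=-3 this is -180, so b increases.
a converges to its nearest critical value 0 (a local min of the a-part); b converges to 0. The iterate converges to (0, 0).

(0, 0)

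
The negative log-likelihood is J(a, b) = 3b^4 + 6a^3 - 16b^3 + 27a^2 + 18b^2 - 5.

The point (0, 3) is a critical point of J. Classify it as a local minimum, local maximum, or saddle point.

local minimum

The mixed partial ∂²J/∂a∂b is 0, so the Hessian at any point is diag(J_aa, J_bb) = diag(18(2a + 3), 12(3b^2 - 8b + 3)).
At (0, 3): H = diag(54, 72).
Both eigenvalues are positive, so H is positive definite: a local minimum.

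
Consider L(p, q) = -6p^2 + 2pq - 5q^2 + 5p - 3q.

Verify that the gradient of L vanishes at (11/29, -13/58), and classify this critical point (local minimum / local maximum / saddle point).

local maximum

∇L = (-12p + 2q + 5, 2p - 10q - 3); substituting (11/29, -13/58) gives ∇L = (0, 0), so (11/29, -13/58) is indeed a critical point.
The Hessian of L is constant: H = [[-12, 2], [2, -10]].
det(H) = (-12)·(-10) − 2² = 116.
det(H) > 0 and tr(H) = -22 < 0, so H is negative definite and the point is a local maximum.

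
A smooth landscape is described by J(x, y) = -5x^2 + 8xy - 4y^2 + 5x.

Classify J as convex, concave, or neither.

concave

J is quadratic, so its Hessian is the constant matrix H = [[-10, 8], [8, -8]].
det(H) = 16, tr(H) = -18.
det(H) > 0 and tr(H) < 0, so H is negative definite everywhere: concave.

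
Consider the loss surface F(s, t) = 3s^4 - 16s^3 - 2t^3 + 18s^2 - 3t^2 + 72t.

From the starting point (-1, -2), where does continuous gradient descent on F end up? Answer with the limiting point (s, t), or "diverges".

(0, -4)

F is separable, so gradient descent decouples: s follows -∂F/∂s, t follows -∂F/∂t.
∂F/∂s = 12s(s - 3)(s - 1); at s=-1 this is -96, so s increases.
∂F/∂t = -6(t - 3)(t + 4); at t=-2 this is 60, so t decreases.
s converges to its nearest critical value 0 (a local min of the s-part); t converges to -4. The iterate converges to (0, -4).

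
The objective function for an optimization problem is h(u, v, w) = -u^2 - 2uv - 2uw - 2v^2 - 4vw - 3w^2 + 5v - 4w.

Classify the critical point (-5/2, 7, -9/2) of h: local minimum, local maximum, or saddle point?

local maximum

The Hessian is constant: H = [[-2, -2, -2], [-2, -4, -4], [-2, -4, -6]].
Leading principal minors: Δ₁ = -2, Δ₂ = 4, Δ₃ = -8.
The minors alternate sign starting negative (−, +, −), so H is negative definite: a local maximum.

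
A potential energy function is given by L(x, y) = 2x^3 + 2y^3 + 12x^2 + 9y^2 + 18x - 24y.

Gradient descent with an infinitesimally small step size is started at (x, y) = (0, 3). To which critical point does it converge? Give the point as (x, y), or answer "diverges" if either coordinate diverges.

L is separable, so gradient descent decouples: x follows -∂L/∂x, y follows -∂L/∂y.
∂L/∂x = 6(x + 1)(x + 3); at x=0 this is 18, so x decreases.
∂L/∂y = 6(y - 1)(y + 4); at y=3 this is 84, so y decreases.
x converges to its nearest critical value -1 (a local min of the x-part); y converges to 1. The iterate converges to (-1, 1).

(-1, 1)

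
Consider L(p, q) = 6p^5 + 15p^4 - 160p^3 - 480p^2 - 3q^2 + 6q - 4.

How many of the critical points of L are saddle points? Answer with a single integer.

L separates as a function of p plus a function of q, so ∇L=0 decouples.
∂L/∂p = 30p(p - 4)(p + 2)(p + 4) = 0 at p ∈ {-4, -2, 0, 4}; ∂L/∂q = -6(q - 1) = 0 at q ∈ {1}.
The Hessian is diagonal: diag(L_pp, L_qq). Second derivatives: L_pp(-4)=-1920, L_pp(-2)=720, L_pp(0)=-960, L_pp(4)=5760; L_qq(1)=-6.
Saddle points occur where the two diagonal entries have opposite signs: (-2, 1), (4, 1). Count: 2.

2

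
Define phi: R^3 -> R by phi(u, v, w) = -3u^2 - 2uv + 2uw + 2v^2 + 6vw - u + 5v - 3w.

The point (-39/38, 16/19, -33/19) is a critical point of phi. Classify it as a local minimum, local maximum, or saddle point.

The Hessian is constant: H = [[-6, -2, 2], [-2, 4, 6], [2, 6, 0]].
Leading principal minors: Δ₁ = -6, Δ₂ = -28, Δ₃ = 152.
The minors fit neither the all-positive nor the alternating-sign pattern, so H is indefinite: a saddle point.

saddle point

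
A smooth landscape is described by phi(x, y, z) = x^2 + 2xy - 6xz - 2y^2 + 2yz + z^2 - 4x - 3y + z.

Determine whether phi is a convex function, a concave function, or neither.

phi is quadratic, so its Hessian is the constant matrix H = [[2, 2, -6], [2, -4, 2], [-6, 2, 2]].
Leading principal minors: 2, -12, 64.
Neither pattern holds ⇒ H is indefinite ⇒ neither convex nor concave.

neither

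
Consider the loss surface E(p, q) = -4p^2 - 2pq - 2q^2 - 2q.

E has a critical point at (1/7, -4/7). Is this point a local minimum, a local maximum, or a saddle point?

The Hessian of E is constant: H = [[-8, -2], [-2, -4]].
det(H) = (-8)·(-4) − (-2)² = 28.
det(H) > 0 and tr(H) = -12 < 0, so H is negative definite and the point is a local maximum.

local maximum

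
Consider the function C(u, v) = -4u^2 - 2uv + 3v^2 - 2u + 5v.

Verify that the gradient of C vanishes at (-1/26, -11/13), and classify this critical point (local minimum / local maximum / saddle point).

saddle point

∇C = (-8u - 2v - 2, -2u + 6v + 5); substituting (-1/26, -11/13) gives ∇C = (0, 0), so (-1/26, -11/13) is indeed a critical point.
The Hessian of C is constant: H = [[-8, -2], [-2, 6]].
det(H) = (-8)·6 − (-2)² = -52.
Since det(H) < 0, H is indefinite and the critical point is a saddle point.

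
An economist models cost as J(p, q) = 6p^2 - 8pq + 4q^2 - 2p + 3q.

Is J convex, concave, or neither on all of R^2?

J is quadratic, so its Hessian is the constant matrix H = [[12, -8], [-8, 8]].
det(H) = 32, tr(H) = 20.
det(H) > 0 and tr(H) > 0, so H is positive definite everywhere: convex.

convex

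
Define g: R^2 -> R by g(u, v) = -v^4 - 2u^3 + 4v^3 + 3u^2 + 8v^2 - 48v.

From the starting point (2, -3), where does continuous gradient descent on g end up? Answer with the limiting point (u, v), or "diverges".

diverges

g is separable, so gradient descent decouples: u follows -∂g/∂u, v follows -∂g/∂v.
∂g/∂u = -6u(u - 1); at u=2 this is -12, so u increases.
∂g/∂v = -4(v - 3)(v - 2)(v + 2); at v=-3 this is 120, so v decreases.
The u-coordinate has no critical point in that direction and runs off to infinity.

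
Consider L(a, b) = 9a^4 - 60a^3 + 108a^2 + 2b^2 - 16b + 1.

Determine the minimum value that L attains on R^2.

L(a,b) separates as P(a) + Q(b) + 1, so its minimum is min P + min Q + 1.
P'(a) = 36a(a - 3)(a - 2) vanishes at a ∈ {0, 2, 3}; Q'(b) = 4b - 16 vanishes at b ∈ {4}.
Local minima of P (where P''>0): P(0)=0, P(3)=81. Local minima of Q: Q(4)=-32.
So the global minimum of L is P(0) + Q(4) + 1 = 0 − 32 + 1 = -31, attained at (0, 4).

-31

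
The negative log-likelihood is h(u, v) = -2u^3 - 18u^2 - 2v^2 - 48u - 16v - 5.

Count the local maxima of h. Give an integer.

h separates as a function of u plus a function of v, so ∇h=0 decouples.
∂h/∂u = -6(u + 2)(u + 4) = 0 at u ∈ {-4, -2}; ∂h/∂v = -4(v + 4) = 0 at v ∈ {-4}.
The Hessian is diagonal: diag(h_uu, h_vv). Second derivatives: h_uu(-4)=12, h_uu(-2)=-12; h_vv(-4)=-4.
Local maxima occur where both diagonal entries negative: (-2, -4). Count: 1.

1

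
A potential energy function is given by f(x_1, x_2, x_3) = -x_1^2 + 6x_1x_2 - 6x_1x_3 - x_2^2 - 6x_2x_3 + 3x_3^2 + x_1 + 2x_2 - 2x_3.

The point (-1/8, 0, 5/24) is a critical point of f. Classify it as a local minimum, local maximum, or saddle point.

The Hessian is constant: H = [[-2, 6, -6], [6, -2, -6], [-6, -6, 6]].
Leading principal minors: Δ₁ = -2, Δ₂ = -32, Δ₃ = 384.
The minors fit neither the all-positive nor the alternating-sign pattern, so H is indefinite: a saddle point.

saddle point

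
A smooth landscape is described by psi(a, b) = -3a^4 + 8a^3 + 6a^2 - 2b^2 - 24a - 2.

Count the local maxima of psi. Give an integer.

2

psi separates as a function of a plus a function of b, so ∇psi=0 decouples.
∂psi/∂a = -12(a - 2)(a - 1)(a + 1) = 0 at a ∈ {-1, 1, 2}; ∂psi/∂b = -4b = 0 at b ∈ {0}.
The Hessian is diagonal: diag(psi_aa, psi_bb). Second derivatives: psi_aa(-1)=-72, psi_aa(1)=24, psi_aa(2)=-36; psi_bb(0)=-4.
Local maxima occur where both diagonal entries negative: (-1, 0), (2, 0). Count: 2.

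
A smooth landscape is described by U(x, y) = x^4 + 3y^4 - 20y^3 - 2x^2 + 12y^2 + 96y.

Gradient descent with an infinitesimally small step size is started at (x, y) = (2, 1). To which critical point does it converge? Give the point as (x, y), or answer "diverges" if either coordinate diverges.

U is separable, so gradient descent decouples: x follows -∂U/∂x, y follows -∂U/∂y.
∂U/∂x = 4x(x - 1)(x + 1); at x=2 this is 24, so x decreases.
∂U/∂y = 12(y - 4)(y - 2)(y + 1); at y=1 this is 72, so y decreases.
x converges to its nearest critical value 1 (a local min of the x-part); y converges to -1. The iterate converges to (1, -1).

(1, -1)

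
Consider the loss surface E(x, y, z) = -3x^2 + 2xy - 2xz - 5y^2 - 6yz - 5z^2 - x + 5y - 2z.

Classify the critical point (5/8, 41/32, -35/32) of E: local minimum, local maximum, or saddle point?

local maximum

The Hessian is constant: H = [[-6, 2, -2], [2, -10, -6], [-2, -6, -10]].
Leading principal minors: Δ₁ = -6, Δ₂ = 56, Δ₃ = -256.
The minors alternate sign starting negative (−, +, −), so H is negative definite: a local maximum.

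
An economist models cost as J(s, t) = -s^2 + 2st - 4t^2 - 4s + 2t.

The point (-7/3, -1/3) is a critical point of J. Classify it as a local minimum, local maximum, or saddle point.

local maximum

The Hessian of J is constant: H = [[-2, 2], [2, -8]].
det(H) = (-2)·(-8) − 2² = 12.
det(H) > 0 and tr(H) = -10 < 0, so H is negative definite and the point is a local maximum.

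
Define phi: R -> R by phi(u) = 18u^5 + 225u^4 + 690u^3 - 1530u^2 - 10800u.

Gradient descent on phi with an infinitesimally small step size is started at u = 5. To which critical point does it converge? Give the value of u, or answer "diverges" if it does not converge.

2

phi'(u) = 90(u - 2)(u + 3)(u + 4)(u + 5), so phi'(5) = 194400.
Gradient descent moves in the -phi' direction, i.e. u is decreasing.
The nearest critical point in that direction is u = 2, where phi'' = 18900 > 0 (a local minimum). The iterate converges there.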